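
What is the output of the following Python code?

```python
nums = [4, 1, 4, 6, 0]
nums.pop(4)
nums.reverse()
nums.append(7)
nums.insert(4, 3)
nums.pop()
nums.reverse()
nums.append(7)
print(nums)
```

pop(4) removes 0 → [4, 1, 4, 6]
reverse → [6, 4, 1, 4]
append 7 → [6, 4, 1, 4, 7]
insert 3 at 4 → [6, 4, 1, 4, 3, 7]
pop() removes 7 → [6, 4, 1, 4, 3]
reverse → [3, 4, 1, 4, 6]
append 7 → [3, 4, 1, 4, 6, 7]

[3, 4, 1, 4, 6, 7]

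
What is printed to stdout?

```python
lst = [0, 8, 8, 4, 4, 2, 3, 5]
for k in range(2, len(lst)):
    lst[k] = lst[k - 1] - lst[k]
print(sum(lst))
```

k=2: lst[2] = 8-8 = 0 → [0, 8, 0, 4, 4, 2, 3, 5]
k=3: lst[3] = 0-4 = -4 → [0, 8, 0, -4, 4, 2, 3, 5]
k=4: lst[4] = (-4)-4 = -8 → [0, 8, 0, -4, -8, 2, 3, 5]
k=5: lst[5] = (-8)-2 = -10 → [0, 8, 0, -4, -8, -10, 3, 5]
k=6: lst[6] = (-10)-3 = -13 → [0, 8, 0, -4, -8, -10, -13, 5]
k=7: lst[7] = (-13)-5 = -18 → [0, 8, 0, -4, -8, -10, -13, -18]
sum = -45

-45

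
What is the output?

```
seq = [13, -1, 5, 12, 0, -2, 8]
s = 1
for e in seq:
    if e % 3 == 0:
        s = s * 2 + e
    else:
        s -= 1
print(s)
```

14

e=13: not %3==0, s = 1-1 = 0
e=-1: not %3==0, s = 0-1 = -1
e=5: not %3==0, s = (-1)-1 = -2
e=12: %3==0, s = (-2)*2+12 = 8
e=0: %3==0, s = 8*2+0 = 16
e=-2: not %3==0, s = 16-1 = 15
e=8: not %3==0, s = 15-1 = 14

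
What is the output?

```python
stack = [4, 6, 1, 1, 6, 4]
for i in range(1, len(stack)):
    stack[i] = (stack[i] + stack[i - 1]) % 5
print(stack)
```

[4, 0, 1, 2, 3, 2]

i=1: stack[1] = (6+4)%5 = 0 → [4, 0, 1, 1, 6, 4]
i=2: stack[2] = (1+0)%5 = 1 → [4, 0, 1, 1, 6, 4]
i=3: stack[3] = (1+1)%5 = 2 → [4, 0, 1, 2, 6, 4]
i=4: stack[4] = (6+2)%5 = 3 → [4, 0, 1, 2, 3, 4]
i=5: stack[5] = (4+3)%5 = 2 → [4, 0, 1, 2, 3, 2]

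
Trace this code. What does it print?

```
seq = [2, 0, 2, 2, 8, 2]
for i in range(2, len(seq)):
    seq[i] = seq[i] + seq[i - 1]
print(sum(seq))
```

i=2: seq[2] = 2+0 = 2 → [2, 0, 2, 2, 8, 2]
i=3: seq[3] = 2+2 = 4 → [2, 0, 2, 4, 8, 2]
i=4: seq[4] = 8+4 = 12 → [2, 0, 2, 4, 12, 2]
i=5: seq[5] = 2+12 = 14 → [2, 0, 2, 4, 12, 14]
sum = 34

34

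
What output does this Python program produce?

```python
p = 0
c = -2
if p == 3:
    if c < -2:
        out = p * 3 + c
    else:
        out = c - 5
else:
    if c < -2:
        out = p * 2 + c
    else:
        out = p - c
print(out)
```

2

p=0, c=-2
p == 3 is False; c < -2 is False
→ out = p - c = 2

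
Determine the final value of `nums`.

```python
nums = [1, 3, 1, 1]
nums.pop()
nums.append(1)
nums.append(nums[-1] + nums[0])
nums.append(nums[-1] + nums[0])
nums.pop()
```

pop() removes 1 → [1, 3, 1]
append 1 → [1, 3, 1, 1]
append nums[-1]+nums[0] = 1+1 = 2 → [1, 3, 1, 1, 2]
append nums[-1]+nums[0] = 2+1 = 3 → [1, 3, 1, 1, 2, 3]
pop() removes 3 → [1, 3, 1, 1, 2]

[1, 3, 1, 1, 2]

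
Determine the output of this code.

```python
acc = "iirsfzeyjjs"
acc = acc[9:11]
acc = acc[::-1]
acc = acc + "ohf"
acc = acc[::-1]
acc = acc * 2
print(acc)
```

fhojsfhojs

slice [9:11] → 'js'
reverse → 'sj'
+ 'ohf' → 'sjohf'
reverse → 'fhojs'
repeat ×2 → 'fhojsfhojs'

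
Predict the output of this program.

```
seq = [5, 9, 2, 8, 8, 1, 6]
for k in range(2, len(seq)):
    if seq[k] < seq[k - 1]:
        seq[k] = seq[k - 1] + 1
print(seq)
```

[5, 9, 10, 11, 12, 13, 14]

k=2: 2<9, seq[2] = 9+1 = 10 → [5, 9, 10, 8, 8, 1, 6]
k=3: 8<10, seq[3] = 10+1 = 11 → [5, 9, 10, 11, 8, 1, 6]
k=4: 8<11, seq[4] = 11+1 = 12 → [5, 9, 10, 11, 12, 1, 6]
k=5: 1<12, seq[5] = 12+1 = 13 → [5, 9, 10, 11, 12, 13, 6]
k=6: 6<13, seq[6] = 13+1 = 14 → [5, 9, 10, 11, 12, 13, 14]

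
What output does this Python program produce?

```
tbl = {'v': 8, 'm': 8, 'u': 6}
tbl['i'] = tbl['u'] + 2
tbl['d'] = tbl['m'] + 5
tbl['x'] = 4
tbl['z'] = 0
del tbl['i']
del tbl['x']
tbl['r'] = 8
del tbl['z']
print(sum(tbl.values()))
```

43

tbl['i'] = tbl['u']+2 = 8 → {'v': 8, 'm': 8, 'u': 6, 'i': 8}
tbl['d'] = tbl['m']+5 = 13 → {'v': 8, 'm': 8, 'u': 6, 'i': 8, 'd': 13}
tbl['x'] = 4 → {'v': 8, 'm': 8, 'u': 6, 'i': 8, 'd': 13, 'x': 4}
tbl['z'] = 0 → {'v': 8, 'm': 8, 'u': 6, 'i': 8, 'd': 13, 'x': 4, 'z': 0}
del 'i' → {'v': 8, 'm': 8, 'u': 6, 'd': 13, 'x': 4, 'z': 0}
del 'x' → {'v': 8, 'm': 8, 'u': 6, 'd': 13, 'z': 0}
tbl['r'] = 8 → {'v': 8, 'm': 8, 'u': 6, 'd': 13, 'z': 0, 'r': 8}
del 'z' → {'v': 8, 'm': 8, 'u': 6, 'd': 13, 'r': 8}
sum of values = 43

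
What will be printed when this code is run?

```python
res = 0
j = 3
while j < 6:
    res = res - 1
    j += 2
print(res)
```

-2

j=3: res = 0-1 = -1
j=5: res = (-1)-1 = -2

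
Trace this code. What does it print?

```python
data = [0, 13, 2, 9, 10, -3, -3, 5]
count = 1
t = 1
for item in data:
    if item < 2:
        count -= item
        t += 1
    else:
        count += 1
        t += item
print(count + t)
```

55

item=0: <2, count = 1-0 = 1; t=2
item=13: not <2, count = 1+1 = 2; t=15
item=2: not <2, count = 2+1 = 3; t=17
item=9: not <2, count = 3+1 = 4; t=26
item=10: not <2, count = 4+1 = 5; t=36
item=-3: <2, count = 5-(-3) = 8; t=37
item=-3: <2, count = 8-(-3) = 11; t=38
item=5: not <2, count = 11+1 = 12; t=43
count+t = 12+43 = 55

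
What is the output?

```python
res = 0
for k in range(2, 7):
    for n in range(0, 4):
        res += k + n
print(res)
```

110

k=2,n=0: res = 0+2 = 2
k=2,n=1: res = 2+3 = 5
k=2,n=2: res = 5+4 = 9
k=2,n=3: res = 9+5 = 14
k=3,n=0: res = 14+3 = 17
k=3,n=1: res = 17+4 = 21
k=3,n=2: res = 21+5 = 26
k=3,n=3: res = 26+6 = 32
k=4,n=0: res = 32+4 = 36
k=4,n=1: res = 36+5 = 41
k=4,n=2: res = 41+6 = 47
k=4,n=3: res = 47+7 = 54
k=5,n=0: res = 54+5 = 59
k=5,n=1: res = 59+6 = 65
k=5,n=2: res = 65+7 = 72
k=5,n=3: res = 72+8 = 80
k=6,n=0: res = 80+6 = 86
k=6,n=1: res = 86+7 = 93
k=6,n=2: res = 93+8 = 101
k=6,n=3: res = 101+9 = 110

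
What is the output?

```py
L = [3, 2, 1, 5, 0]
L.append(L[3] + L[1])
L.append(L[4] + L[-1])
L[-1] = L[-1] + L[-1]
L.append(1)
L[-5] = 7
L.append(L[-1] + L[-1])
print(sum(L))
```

37

append L[3]+L[1] = 5+2 = 7 → [3, 2, 1, 5, 0, 7]
append L[4]+L[-1] = 0+7 = 7 → [3, 2, 1, 5, 0, 7, 7]
L[-1] = L[-1]+L[-1] = 7+7 = 14 → [3, 2, 1, 5, 0, 7, 14]
append 1 → [3, 2, 1, 5, 0, 7, 14, 1]
L[-5] = 7 → [3, 2, 1, 7, 0, 7, 14, 1]
append L[-1]+L[-1] = 1+1 = 2 → [3, 2, 1, 7, 0, 7, 14, 1, 2]
sum = 37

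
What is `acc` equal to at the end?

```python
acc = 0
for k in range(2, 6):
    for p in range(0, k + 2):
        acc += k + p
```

k=2,p=0: acc = 0+2 = 2
k=2,p=1: acc = 2+3 = 5
k=2,p=2: acc = 5+4 = 9
k=2,p=3: acc = 9+5 = 14
k=3,p=0: acc = 14+3 = 17
k=3,p=1: acc = 17+4 = 21
k=3,p=2: acc = 21+5 = 26
k=3,p=3: acc = 26+6 = 32
k=3,p=4: acc = 32+7 = 39
k=4,p=0: acc = 39+4 = 43
k=4,p=1: acc = 43+5 = 48
k=4,p=2: acc = 48+6 = 54
k=4,p=3: acc = 54+7 = 61
k=4,p=4: acc = 61+8 = 69
k=4,p=5: acc = 69+9 = 78
k=5,p=0: acc = 78+5 = 83
k=5,p=1: acc = 83+6 = 89
k=5,p=2: acc = 89+7 = 96
k=5,p=3: acc = 96+8 = 104
k=5,p=4: acc = 104+9 = 113
k=5,p=5: acc = 113+10 = 123
k=5,p=6: acc = 123+11 = 134

134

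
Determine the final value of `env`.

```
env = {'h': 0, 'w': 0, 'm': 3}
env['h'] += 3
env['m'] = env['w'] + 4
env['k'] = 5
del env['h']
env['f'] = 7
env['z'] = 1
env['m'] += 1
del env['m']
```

env['h'] = 0+3 = 3 → {'h': 3, 'w': 0, 'm': 3}
env['m'] = env['w']+4 = 4 → {'h': 3, 'w': 0, 'm': 4}
env['k'] = 5 → {'h': 3, 'w': 0, 'm': 4, 'k': 5}
del 'h' → {'w': 0, 'm': 4, 'k': 5}
env['f'] = 7 → {'w': 0, 'm': 4, 'k': 5, 'f': 7}
env['z'] = 1 → {'w': 0, 'm': 4, 'k': 5, 'f': 7, 'z': 1}
env['m'] = 4+1 = 5 → {'w': 0, 'm': 5, 'k': 5, 'f': 7, 'z': 1}
del 'm' → {'w': 0, 'k': 5, 'f': 7, 'z': 1}

{'w': 0, 'k': 5, 'f': 7, 'z': 1}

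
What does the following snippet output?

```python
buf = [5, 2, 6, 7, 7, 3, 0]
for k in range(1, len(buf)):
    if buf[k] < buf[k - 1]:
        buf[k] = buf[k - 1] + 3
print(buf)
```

k=1: 2<5, buf[1] = 5+3 = 8 → [5, 8, 6, 7, 7, 3, 0]
k=2: 6<8, buf[2] = 8+3 = 11 → [5, 8, 11, 7, 7, 3, 0]
k=3: 7<11, buf[3] = 11+3 = 14 → [5, 8, 11, 14, 7, 3, 0]
k=4: 7<14, buf[4] = 14+3 = 17 → [5, 8, 11, 14, 17, 3, 0]
k=5: 3<17, buf[5] = 17+3 = 20 → [5, 8, 11, 14, 17, 20, 0]
k=6: 0<20, buf[6] = 20+3 = 23 → [5, 8, 11, 14, 17, 20, 23]

[5, 8, 11, 14, 17, 20, 23]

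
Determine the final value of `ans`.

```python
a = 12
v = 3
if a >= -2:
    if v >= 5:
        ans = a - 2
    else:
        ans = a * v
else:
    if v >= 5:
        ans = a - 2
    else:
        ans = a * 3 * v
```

36

a=12, v=3
a >= -2 is True; v >= 5 is False
→ ans = a * v = 36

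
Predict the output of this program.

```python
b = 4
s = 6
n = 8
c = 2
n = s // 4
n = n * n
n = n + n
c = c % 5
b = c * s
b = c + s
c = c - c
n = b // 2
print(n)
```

n = 6//4 = 1
n = 1*1 = 1
n = 1+1 = 2
c = 2%5 = 2
b = 2*6 = 12
b = 2+6 = 8
c = 2-2 = 0
n = 8//2 = 4

4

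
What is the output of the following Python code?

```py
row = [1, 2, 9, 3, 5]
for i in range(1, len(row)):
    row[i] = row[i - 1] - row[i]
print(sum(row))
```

-41

i=1: row[1] = 1-2 = -1 → [1, -1, 9, 3, 5]
i=2: row[2] = (-1)-9 = -10 → [1, -1, -10, 3, 5]
i=3: row[3] = (-10)-3 = -13 → [1, -1, -10, -13, 5]
i=4: row[4] = (-13)-5 = -18 → [1, -1, -10, -13, -18]
sum = -41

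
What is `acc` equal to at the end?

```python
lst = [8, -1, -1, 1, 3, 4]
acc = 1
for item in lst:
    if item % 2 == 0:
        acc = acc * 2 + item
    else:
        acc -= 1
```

item=8: even, acc = 1*2+8 = 10
item=-1: not even, acc = 10-1 = 9
item=-1: not even, acc = 9-1 = 8
item=1: not even, acc = 8-1 = 7
item=3: not even, acc = 7-1 = 6
item=4: even, acc = 6*2+4 = 16

16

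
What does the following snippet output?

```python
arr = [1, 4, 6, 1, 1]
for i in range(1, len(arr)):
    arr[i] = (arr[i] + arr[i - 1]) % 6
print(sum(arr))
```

i=1: arr[1] = (4+1)%6 = 5 → [1, 5, 6, 1, 1]
i=2: arr[2] = (6+5)%6 = 5 → [1, 5, 5, 1, 1]
i=3: arr[3] = (1+5)%6 = 0 → [1, 5, 5, 0, 1]
i=4: arr[4] = (1+0)%6 = 1 → [1, 5, 5, 0, 1]
sum = 12

12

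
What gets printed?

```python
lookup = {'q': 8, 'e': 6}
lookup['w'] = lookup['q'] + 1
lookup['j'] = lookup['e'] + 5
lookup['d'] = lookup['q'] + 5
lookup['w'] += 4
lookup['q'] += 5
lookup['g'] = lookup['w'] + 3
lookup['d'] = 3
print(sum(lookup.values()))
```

lookup['w'] = lookup['q']+1 = 9 → {'q': 8, 'e': 6, 'w': 9}
lookup['j'] = lookup['e']+5 = 11 → {'q': 8, 'e': 6, 'w': 9, 'j': 11}
lookup['d'] = lookup['q']+5 = 13 → {'q': 8, 'e': 6, 'w': 9, 'j': 11, 'd': 13}
lookup['w'] = 9+4 = 13 → {'q': 8, 'e': 6, 'w': 13, 'j': 11, 'd': 13}
lookup['q'] = 8+5 = 13 → {'q': 13, 'e': 6, 'w': 13, 'j': 11, 'd': 13}
lookup['g'] = lookup['w']+3 = 16 → {'q': 13, 'e': 6, 'w': 13, 'j': 11, 'd': 13, 'g': 16}
lookup['d'] = 3 → {'q': 13, 'e': 6, 'w': 13, 'j': 11, 'd': 3, 'g': 16}
sum of values = 62

62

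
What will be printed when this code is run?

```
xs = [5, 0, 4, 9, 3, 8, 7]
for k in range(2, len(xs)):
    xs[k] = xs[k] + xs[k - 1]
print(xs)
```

[5, 0, 4, 13, 16, 24, 31]

k=2: xs[2] = 4+0 = 4 → [5, 0, 4, 9, 3, 8, 7]
k=3: xs[3] = 9+4 = 13 → [5, 0, 4, 13, 3, 8, 7]
k=4: xs[4] = 3+13 = 16 → [5, 0, 4, 13, 16, 8, 7]
k=5: xs[5] = 8+16 = 24 → [5, 0, 4, 13, 16, 24, 7]
k=6: xs[6] = 7+24 = 31 → [5, 0, 4, 13, 16, 24, 31]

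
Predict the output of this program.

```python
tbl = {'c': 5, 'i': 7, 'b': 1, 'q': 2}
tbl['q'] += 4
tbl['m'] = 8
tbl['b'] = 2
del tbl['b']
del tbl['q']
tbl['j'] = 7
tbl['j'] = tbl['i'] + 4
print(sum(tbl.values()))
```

31

tbl['q'] = 2+4 = 6 → {'c': 5, 'i': 7, 'b': 1, 'q': 6}
tbl['m'] = 8 → {'c': 5, 'i': 7, 'b': 1, 'q': 6, 'm': 8}
tbl['b'] = 2 → {'c': 5, 'i': 7, 'b': 2, 'q': 6, 'm': 8}
del 'b' → {'c': 5, 'i': 7, 'q': 6, 'm': 8}
del 'q' → {'c': 5, 'i': 7, 'm': 8}
tbl['j'] = 7 → {'c': 5, 'i': 7, 'm': 8, 'j': 7}
tbl['j'] = tbl['i']+4 = 11 → {'c': 5, 'i': 7, 'm': 8, 'j': 11}
sum of values = 31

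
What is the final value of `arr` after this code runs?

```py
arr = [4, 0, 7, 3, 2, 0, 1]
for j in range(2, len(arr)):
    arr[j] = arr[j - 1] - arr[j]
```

[4, 0, -7, -10, -12, -12, -13]

j=2: arr[2] = 0-7 = -7 → [4, 0, -7, 3, 2, 0, 1]
j=3: arr[3] = (-7)-3 = -10 → [4, 0, -7, -10, 2, 0, 1]
j=4: arr[4] = (-10)-2 = -12 → [4, 0, -7, -10, -12, 0, 1]
j=5: arr[5] = (-12)-0 = -12 → [4, 0, -7, -10, -12, -12, 1]
j=6: arr[6] = (-12)-1 = -13 → [4, 0, -7, -10, -12, -12, -13]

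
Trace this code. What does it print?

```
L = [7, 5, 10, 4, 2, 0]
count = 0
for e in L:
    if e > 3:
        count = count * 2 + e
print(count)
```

e=7: >3, count = 0*2+7 = 7
e=5: >3, count = 7*2+5 = 19
e=10: >3, count = 19*2+10 = 48
e=4: >3, count = 48*2+4 = 100
e=2: not >3
e=0: not >3

100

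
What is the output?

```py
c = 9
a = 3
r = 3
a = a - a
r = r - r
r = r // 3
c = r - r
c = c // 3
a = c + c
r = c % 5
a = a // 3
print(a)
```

0

a = 3-3 = 0
r = 3-3 = 0
r = 0//3 = 0
c = 0-0 = 0
c = 0//3 = 0
a = 0+0 = 0
r = 0%5 = 0
a = 0//3 = 0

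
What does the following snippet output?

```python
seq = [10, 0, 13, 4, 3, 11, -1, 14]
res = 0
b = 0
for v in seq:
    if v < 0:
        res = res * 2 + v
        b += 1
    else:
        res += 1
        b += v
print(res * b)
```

672

v=10: not <0, res = 0+1 = 1; b=10
v=0: not <0, res = 1+1 = 2; b=10
v=13: not <0, res = 2+1 = 3; b=23
v=4: not <0, res = 3+1 = 4; b=27
v=3: not <0, res = 4+1 = 5; b=30
v=11: not <0, res = 5+1 = 6; b=41
v=-1: <0, res = 6*2+(-1) = 11; b=42
v=14: not <0, res = 11+1 = 12; b=56
res*b = 12*56 = 672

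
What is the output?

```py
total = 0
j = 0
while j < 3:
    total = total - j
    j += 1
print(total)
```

-3

j=0: total = 0-0 = 0
j=1: total = 0-1 = -1
j=2: total = (-1)-2 = -3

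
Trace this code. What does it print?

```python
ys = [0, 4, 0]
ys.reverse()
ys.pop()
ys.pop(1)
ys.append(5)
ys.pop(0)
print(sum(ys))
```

reverse → [0, 4, 0]
pop() removes 0 → [0, 4]
pop(1) removes 4 → [0]
append 5 → [0, 5]
pop(0) removes 0 → [5]
sum = 5

5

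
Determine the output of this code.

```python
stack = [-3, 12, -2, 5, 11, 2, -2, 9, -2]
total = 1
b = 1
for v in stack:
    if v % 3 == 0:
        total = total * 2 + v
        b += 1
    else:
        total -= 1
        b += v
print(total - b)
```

2

v=-3: %3==0, total = 1*2+(-3) = -1; b=2
v=12: %3==0, total = (-1)*2+12 = 10; b=3
v=-2: not %3==0, total = 10-1 = 9; b=1
v=5: not %3==0, total = 9-1 = 8; b=6
v=11: not %3==0, total = 8-1 = 7; b=17
v=2: not %3==0, total = 7-1 = 6; b=19
v=-2: not %3==0, total = 6-1 = 5; b=17
v=9: %3==0, total = 5*2+9 = 19; b=18
v=-2: not %3==0, total = 19-1 = 18; b=16
total-b = 18-16 = 2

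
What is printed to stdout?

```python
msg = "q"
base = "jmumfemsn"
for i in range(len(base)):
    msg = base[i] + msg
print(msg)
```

i=0: prepend 'j' → 'jq'
i=1: prepend 'm' → 'mjq'
i=2: prepend 'u' → 'umjq'
i=3: prepend 'm' → 'mumjq'
i=4: prepend 'f' → 'fmumjq'
i=5: prepend 'e' → 'efmumjq'
i=6: prepend 'm' → 'mefmumjq'
i=7: prepend 's' → 'smefmumjq'
i=8: prepend 'n' → 'nsmefmumjq'

nsmefmumjq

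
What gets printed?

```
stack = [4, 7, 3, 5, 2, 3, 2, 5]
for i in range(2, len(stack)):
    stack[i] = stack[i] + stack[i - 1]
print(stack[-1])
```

i=2: stack[2] = 3+7 = 10 → [4, 7, 10, 5, 2, 3, 2, 5]
i=3: stack[3] = 5+10 = 15 → [4, 7, 10, 15, 2, 3, 2, 5]
i=4: stack[4] = 2+15 = 17 → [4, 7, 10, 15, 17, 3, 2, 5]
i=5: stack[5] = 3+17 = 20 → [4, 7, 10, 15, 17, 20, 2, 5]
i=6: stack[6] = 2+20 = 22 → [4, 7, 10, 15, 17, 20, 22, 5]
i=7: stack[7] = 5+22 = 27 → [4, 7, 10, 15, 17, 20, 22, 27]

27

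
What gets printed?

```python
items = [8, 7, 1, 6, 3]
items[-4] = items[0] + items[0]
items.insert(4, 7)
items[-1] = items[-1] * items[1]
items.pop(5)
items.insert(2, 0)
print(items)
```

items[-4] = items[0]+items[0] = 8+8 = 16 → [8, 16, 1, 6, 3]
insert 7 at 4 → [8, 16, 1, 6, 7, 3]
items[-1] = items[-1]*items[1] = 3*16 = 48 → [8, 16, 1, 6, 7, 48]
pop(5) removes 48 → [8, 16, 1, 6, 7]
insert 0 at 2 → [8, 16, 0, 1, 6, 7]

[8, 16, 0, 1, 6, 7]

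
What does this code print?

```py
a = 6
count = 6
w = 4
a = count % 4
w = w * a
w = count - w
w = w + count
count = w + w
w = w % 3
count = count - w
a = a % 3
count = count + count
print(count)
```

a = 6%4 = 2
w = 4*2 = 8
w = 6-8 = -2
w = (-2)+6 = 4
count = 4+4 = 8
w = 4%3 = 1
count = 8-1 = 7
a = 2%3 = 2
count = 7+7 = 14

14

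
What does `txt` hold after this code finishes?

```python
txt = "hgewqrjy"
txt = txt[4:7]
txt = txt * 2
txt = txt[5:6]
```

slice [4:7] → 'qrj'
repeat ×2 → 'qrjqrj'
slice [5:6] → 'j'

'j'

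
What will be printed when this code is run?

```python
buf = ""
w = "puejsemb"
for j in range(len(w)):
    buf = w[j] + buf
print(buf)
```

j=0: prepend 'p' → 'p'
j=1: prepend 'u' → 'up'
j=2: prepend 'e' → 'eup'
j=3: prepend 'j' → 'jeup'
j=4: prepend 's' → 'sjeup'
j=5: prepend 'e' → 'esjeup'
j=6: prepend 'm' → 'mesjeup'
j=7: prepend 'b' → 'bmesjeup'

bmesjeup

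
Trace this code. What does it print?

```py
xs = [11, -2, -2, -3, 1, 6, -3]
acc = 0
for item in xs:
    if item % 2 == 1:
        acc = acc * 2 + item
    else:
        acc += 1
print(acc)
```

93

item=11: odd, acc = 0*2+11 = 11
item=-2: not odd, acc = 11+1 = 12
item=-2: not odd, acc = 12+1 = 13
item=-3: odd, acc = 13*2+(-3) = 23
item=1: odd, acc = 23*2+1 = 47
item=6: not odd, acc = 47+1 = 48
item=-3: odd, acc = 48*2+(-3) = 93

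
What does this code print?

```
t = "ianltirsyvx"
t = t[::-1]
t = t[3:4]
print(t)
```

s

reverse → 'xvysritlnai'
slice [3:4] → 's'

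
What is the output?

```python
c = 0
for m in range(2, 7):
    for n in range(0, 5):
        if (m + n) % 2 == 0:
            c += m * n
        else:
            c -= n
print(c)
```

80

m=2,n=0: even sum, c = 0+0 = 0
m=2,n=1: odd sum, c = 0-1 = -1
m=2,n=2: even sum, c = (-1)+4 = 3
m=2,n=3: odd sum, c = 3-3 = 0
m=2,n=4: even sum, c = 0+8 = 8
m=3,n=0: odd sum, c = 8-0 = 8
m=3,n=1: even sum, c = 8+3 = 11
m=3,n=2: odd sum, c = 11-2 = 9
m=3,n=3: even sum, c = 9+9 = 18
m=3,n=4: odd sum, c = 18-4 = 14
m=4,n=0: even sum, c = 14+0 = 14
m=4,n=1: odd sum, c = 14-1 = 13
m=4,n=2: even sum, c = 13+8 = 21
m=4,n=3: odd sum, c = 21-3 = 18
m=4,n=4: even sum, c = 18+16 = 34
m=5,n=0: odd sum, c = 34-0 = 34
m=5,n=1: even sum, c = 34+5 = 39
m=5,n=2: odd sum, c = 39-2 = 37
m=5,n=3: even sum, c = 37+15 = 52
m=5,n=4: odd sum, c = 52-4 = 48
m=6,n=0: even sum, c = 48+0 = 48
m=6,n=1: odd sum, c = 48-1 = 47
m=6,n=2: even sum, c = 47+12 = 59
m=6,n=3: odd sum, c = 59-3 = 56
m=6,n=4: even sum, c = 56+24 = 80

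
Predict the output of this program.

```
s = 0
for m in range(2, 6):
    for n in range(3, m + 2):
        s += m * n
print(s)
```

165

m=2,n=3: s = 0+6 = 6
m=3,n=3: s = 6+9 = 15
m=3,n=4: s = 15+12 = 27
m=4,n=3: s = 27+12 = 39
m=4,n=4: s = 39+16 = 55
m=4,n=5: s = 55+20 = 75
m=5,n=3: s = 75+15 = 90
m=5,n=4: s = 90+20 = 110
m=5,n=5: s = 110+25 = 135
m=5,n=6: s = 135+30 = 165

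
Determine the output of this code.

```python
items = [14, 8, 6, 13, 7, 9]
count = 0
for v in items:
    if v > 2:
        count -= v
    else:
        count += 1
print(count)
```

-57

v=14: >2, count = 0-14 = -14
v=8: >2, count = (-14)-8 = -22
v=6: >2, count = (-22)-6 = -28
v=13: >2, count = (-28)-13 = -41
v=7: >2, count = (-41)-7 = -48
v=9: >2, count = (-48)-9 = -57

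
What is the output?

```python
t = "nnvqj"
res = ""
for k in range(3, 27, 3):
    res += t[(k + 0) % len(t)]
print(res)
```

qnjvnqnj

k=3: add t[3]='q' → 'q'
k=6: add t[1]='n' → 'qn'
k=9: add t[4]='j' → 'qnj'
k=12: add t[2]='v' → 'qnjv'
k=15: add t[0]='n' → 'qnjvn'
k=18: add t[3]='q' → 'qnjvnq'
k=21: add t[1]='n' → 'qnjvnqn'
k=24: add t[4]='j' → 'qnjvnqnj'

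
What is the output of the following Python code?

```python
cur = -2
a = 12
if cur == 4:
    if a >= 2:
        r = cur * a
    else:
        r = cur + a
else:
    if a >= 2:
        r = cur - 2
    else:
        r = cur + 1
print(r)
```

-4

cur=-2, a=12
cur == 4 is False; a >= 2 is True
→ r = cur - 2 = -4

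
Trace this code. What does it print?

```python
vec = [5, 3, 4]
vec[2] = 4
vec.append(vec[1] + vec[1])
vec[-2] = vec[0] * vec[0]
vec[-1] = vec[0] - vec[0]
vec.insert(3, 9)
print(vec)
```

vec[2] = 4 → [5, 3, 4]
append vec[1]+vec[1] = 3+3 = 6 → [5, 3, 4, 6]
vec[-2] = vec[0]*vec[0] = 5*5 = 25 → [5, 3, 25, 6]
vec[-1] = vec[0]-vec[0] = 5-5 = 0 → [5, 3, 25, 0]
insert 9 at 3 → [5, 3, 25, 9, 0]

[5, 3, 25, 9, 0]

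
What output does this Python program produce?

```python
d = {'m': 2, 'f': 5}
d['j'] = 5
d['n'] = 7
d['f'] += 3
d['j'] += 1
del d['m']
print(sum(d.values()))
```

21

d['j'] = 5 → {'m': 2, 'f': 5, 'j': 5}
d['n'] = 7 → {'m': 2, 'f': 5, 'j': 5, 'n': 7}
d['f'] = 5+3 = 8 → {'m': 2, 'f': 8, 'j': 5, 'n': 7}
d['j'] = 5+1 = 6 → {'m': 2, 'f': 8, 'j': 6, 'n': 7}
del 'm' → {'f': 8, 'j': 6, 'n': 7}
sum of values = 21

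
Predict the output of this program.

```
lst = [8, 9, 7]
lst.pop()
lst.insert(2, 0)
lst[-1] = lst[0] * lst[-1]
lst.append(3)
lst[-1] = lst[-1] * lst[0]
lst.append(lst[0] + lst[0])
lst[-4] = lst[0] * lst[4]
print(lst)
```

[8, 128, 0, 24, 16]

pop() removes 7 → [8, 9]
insert 0 at 2 → [8, 9, 0]
lst[-1] = lst[0]*lst[-1] = 8*0 = 0 → [8, 9, 0]
append 3 → [8, 9, 0, 3]
lst[-1] = lst[-1]*lst[0] = 3*8 = 24 → [8, 9, 0, 24]
append lst[0]+lst[0] = 8+8 = 16 → [8, 9, 0, 24, 16]
lst[-4] = lst[0]*lst[4] = 8*16 = 128 → [8, 128, 0, 24, 16]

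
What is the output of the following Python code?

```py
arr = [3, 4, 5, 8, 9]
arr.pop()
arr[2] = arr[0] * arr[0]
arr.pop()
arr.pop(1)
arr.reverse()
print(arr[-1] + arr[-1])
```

pop() removes 9 → [3, 4, 5, 8]
arr[2] = arr[0]*arr[0] = 3*3 = 9 → [3, 4, 9, 8]
pop() removes 8 → [3, 4, 9]
pop(1) removes 4 → [3, 9]
reverse → [9, 3]
arr[-1]+arr[-1] = 3+3 = 6

6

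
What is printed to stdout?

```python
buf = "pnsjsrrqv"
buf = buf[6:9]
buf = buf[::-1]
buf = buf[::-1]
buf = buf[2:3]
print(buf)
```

slice [6:9] → 'rqv'
reverse → 'vqr'
reverse → 'rqv'
slice [2:3] → 'v'

v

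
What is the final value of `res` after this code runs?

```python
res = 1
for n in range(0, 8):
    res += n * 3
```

n=0: res = 1+0*3 = 1
n=1: res = 1+1*3 = 4
n=2: res = 4+2*3 = 10
n=3: res = 10+3*3 = 19
n=4: res = 19+4*3 = 31
n=5: res = 31+5*3 = 46
n=6: res = 46+6*3 = 64
n=7: res = 64+7*3 = 85

85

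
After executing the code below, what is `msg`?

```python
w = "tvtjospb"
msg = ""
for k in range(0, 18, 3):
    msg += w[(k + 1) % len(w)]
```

k=0: add w[1]='v' → 'v'
k=3: add w[4]='o' → 'vo'
k=6: add w[7]='b' → 'vob'
k=9: add w[2]='t' → 'vobt'
k=12: add w[5]='s' → 'vobts'
k=15: add w[0]='t' → 'vobtst'

'vobtst'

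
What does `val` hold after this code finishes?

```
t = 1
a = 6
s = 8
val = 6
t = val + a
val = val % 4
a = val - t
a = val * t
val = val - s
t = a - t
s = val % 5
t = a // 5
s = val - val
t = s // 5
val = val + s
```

-6

t = 6+6 = 12
val = 6%4 = 2
a = 2-12 = -10
a = 2*12 = 24
val = 2-8 = -6
t = 24-12 = 12
s = (-6)%5 = 4
t = 24//5 = 4
s = (-6)-(-6) = 0
t = 0//5 = 0
val = (-6)+0 = -6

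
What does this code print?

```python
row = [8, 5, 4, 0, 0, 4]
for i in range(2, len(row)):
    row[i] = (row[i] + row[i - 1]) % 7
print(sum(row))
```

i=2: row[2] = (4+5)%7 = 2 → [8, 5, 2, 0, 0, 4]
i=3: row[3] = (0+2)%7 = 2 → [8, 5, 2, 2, 0, 4]
i=4: row[4] = (0+2)%7 = 2 → [8, 5, 2, 2, 2, 4]
i=5: row[5] = (4+2)%7 = 6 → [8, 5, 2, 2, 2, 6]
sum = 25

25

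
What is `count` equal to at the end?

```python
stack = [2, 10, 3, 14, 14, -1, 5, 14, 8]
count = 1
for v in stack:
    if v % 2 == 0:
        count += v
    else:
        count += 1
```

66

v=2: even, count = 1+2 = 3
v=10: even, count = 3+10 = 13
v=3: not even, count = 13+1 = 14
v=14: even, count = 14+14 = 28
v=14: even, count = 28+14 = 42
v=-1: not even, count = 42+1 = 43
v=5: not even, count = 43+1 = 44
v=14: even, count = 44+14 = 58
v=8: even, count = 58+8 = 66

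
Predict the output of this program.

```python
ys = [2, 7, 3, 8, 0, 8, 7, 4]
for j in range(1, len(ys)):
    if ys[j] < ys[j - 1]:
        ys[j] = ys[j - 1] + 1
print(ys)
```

[2, 7, 8, 8, 9, 10, 11, 12]

j=1: 7>=2, unchanged → [2, 7, 3, 8, 0, 8, 7, 4]
j=2: 3<7, ys[2] = 7+1 = 8 → [2, 7, 8, 8, 0, 8, 7, 4]
j=3: 8>=8, unchanged → [2, 7, 8, 8, 0, 8, 7, 4]
j=4: 0<8, ys[4] = 8+1 = 9 → [2, 7, 8, 8, 9, 8, 7, 4]
j=5: 8<9, ys[5] = 9+1 = 10 → [2, 7, 8, 8, 9, 10, 7, 4]
j=6: 7<10, ys[6] = 10+1 = 11 → [2, 7, 8, 8, 9, 10, 11, 4]
j=7: 4<11, ys[7] = 11+1 = 12 → [2, 7, 8, 8, 9, 10, 11, 12]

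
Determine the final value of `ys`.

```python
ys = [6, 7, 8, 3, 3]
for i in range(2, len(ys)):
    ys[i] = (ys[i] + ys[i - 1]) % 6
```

[6, 7, 3, 0, 3]

i=2: ys[2] = (8+7)%6 = 3 → [6, 7, 3, 3, 3]
i=3: ys[3] = (3+3)%6 = 0 → [6, 7, 3, 0, 3]
i=4: ys[4] = (3+0)%6 = 3 → [6, 7, 3, 0, 3]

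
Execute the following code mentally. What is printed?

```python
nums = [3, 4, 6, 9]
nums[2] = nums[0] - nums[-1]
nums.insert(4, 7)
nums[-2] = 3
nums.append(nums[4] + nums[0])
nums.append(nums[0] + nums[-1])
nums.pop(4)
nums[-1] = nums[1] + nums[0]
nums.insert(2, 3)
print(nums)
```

nums[2] = nums[0]-nums[-1] = 3-9 = -6 → [3, 4, -6, 9]
insert 7 at 4 → [3, 4, -6, 9, 7]
nums[-2] = 3 → [3, 4, -6, 3, 7]
append nums[4]+nums[0] = 7+3 = 10 → [3, 4, -6, 3, 7, 10]
append nums[0]+nums[-1] = 3+10 = 13 → [3, 4, -6, 3, 7, 10, 13]
pop(4) removes 7 → [3, 4, -6, 3, 10, 13]
nums[-1] = nums[1]+nums[0] = 4+3 = 7 → [3, 4, -6, 3, 10, 7]
insert 3 at 2 → [3, 4, 3, -6, 3, 10, 7]

[3, 4, 3, -6, 3, 10, 7]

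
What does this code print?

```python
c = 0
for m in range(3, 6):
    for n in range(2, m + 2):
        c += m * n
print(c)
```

m=3,n=2: c = 0+6 = 6
m=3,n=3: c = 6+9 = 15
m=3,n=4: c = 15+12 = 27
m=4,n=2: c = 27+8 = 35
m=4,n=3: c = 35+12 = 47
m=4,n=4: c = 47+16 = 63
m=4,n=5: c = 63+20 = 83
m=5,n=2: c = 83+10 = 93
m=5,n=3: c = 93+15 = 108
m=5,n=4: c = 108+20 = 128
m=5,n=5: c = 128+25 = 153
m=5,n=6: c = 153+30 = 183

183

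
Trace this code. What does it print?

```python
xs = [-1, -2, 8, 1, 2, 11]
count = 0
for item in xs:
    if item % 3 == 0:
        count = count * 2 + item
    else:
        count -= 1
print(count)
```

-6

item=-1: not %3==0, count = 0-1 = -1
item=-2: not %3==0, count = (-1)-1 = -2
item=8: not %3==0, count = (-2)-1 = -3
item=1: not %3==0, count = (-3)-1 = -4
item=2: not %3==0, count = (-4)-1 = -5
item=11: not %3==0, count = (-5)-1 = -6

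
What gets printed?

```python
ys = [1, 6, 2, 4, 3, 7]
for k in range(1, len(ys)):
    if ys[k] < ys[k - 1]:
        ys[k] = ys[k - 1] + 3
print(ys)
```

[1, 6, 9, 12, 15, 18]

k=1: 6>=1, unchanged → [1, 6, 2, 4, 3, 7]
k=2: 2<6, ys[2] = 6+3 = 9 → [1, 6, 9, 4, 3, 7]
k=3: 4<9, ys[3] = 9+3 = 12 → [1, 6, 9, 12, 3, 7]
k=4: 3<12, ys[4] = 12+3 = 15 → [1, 6, 9, 12, 15, 7]
k=5: 7<15, ys[5] = 15+3 = 18 → [1, 6, 9, 12, 15, 18]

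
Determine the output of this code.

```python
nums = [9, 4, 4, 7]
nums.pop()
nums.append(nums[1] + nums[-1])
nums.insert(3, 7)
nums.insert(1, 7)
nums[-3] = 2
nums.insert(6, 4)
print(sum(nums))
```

pop() removes 7 → [9, 4, 4]
append nums[1]+nums[-1] = 4+4 = 8 → [9, 4, 4, 8]
insert 7 at 3 → [9, 4, 4, 7, 8]
insert 7 at 1 → [9, 7, 4, 4, 7, 8]
nums[-3] = 2 → [9, 7, 4, 2, 7, 8]
insert 4 at 6 → [9, 7, 4, 2, 7, 8, 4]
sum = 41

41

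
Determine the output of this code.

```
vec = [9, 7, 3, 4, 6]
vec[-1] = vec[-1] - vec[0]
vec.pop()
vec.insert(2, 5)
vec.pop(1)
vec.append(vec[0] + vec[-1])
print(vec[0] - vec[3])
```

vec[-1] = vec[-1]-vec[0] = 6-9 = -3 → [9, 7, 3, 4, -3]
pop() removes -3 → [9, 7, 3, 4]
insert 5 at 2 → [9, 7, 5, 3, 4]
pop(1) removes 7 → [9, 5, 3, 4]
append vec[0]+vec[-1] = 9+4 = 13 → [9, 5, 3, 4, 13]
vec[0]-vec[3] = 9-4 = 5

5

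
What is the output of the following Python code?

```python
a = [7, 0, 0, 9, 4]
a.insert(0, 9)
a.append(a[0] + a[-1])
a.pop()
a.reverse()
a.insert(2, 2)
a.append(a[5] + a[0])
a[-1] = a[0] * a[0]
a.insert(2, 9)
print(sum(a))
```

56

insert 9 at 0 → [9, 7, 0, 0, 9, 4]
append a[0]+a[-1] = 9+4 = 13 → [9, 7, 0, 0, 9, 4, 13]
pop() removes 13 → [9, 7, 0, 0, 9, 4]
reverse → [4, 9, 0, 0, 7, 9]
insert 2 at 2 → [4, 9, 2, 0, 0, 7, 9]
append a[5]+a[0] = 7+4 = 11 → [4, 9, 2, 0, 0, 7, 9, 11]
a[-1] = a[0]*a[0] = 4*4 = 16 → [4, 9, 2, 0, 0, 7, 9, 16]
insert 9 at 2 → [4, 9, 9, 2, 0, 0, 7, 9, 16]
sum = 56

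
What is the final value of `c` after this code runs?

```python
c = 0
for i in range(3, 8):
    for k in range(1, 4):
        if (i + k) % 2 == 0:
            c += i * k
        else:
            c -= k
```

i=3,k=1: even sum, c = 0+3 = 3
i=3,k=2: odd sum, c = 3-2 = 1
i=3,k=3: even sum, c = 1+9 = 10
i=4,k=1: odd sum, c = 10-1 = 9
i=4,k=2: even sum, c = 9+8 = 17
i=4,k=3: odd sum, c = 17-3 = 14
i=5,k=1: even sum, c = 14+5 = 19
i=5,k=2: odd sum, c = 19-2 = 17
i=5,k=3: even sum, c = 17+15 = 32
i=6,k=1: odd sum, c = 32-1 = 31
i=6,k=2: even sum, c = 31+12 = 43
i=6,k=3: odd sum, c = 43-3 = 40
i=7,k=1: even sum, c = 40+7 = 47
i=7,k=2: odd sum, c = 47-2 = 45
i=7,k=3: even sum, c = 45+21 = 66

66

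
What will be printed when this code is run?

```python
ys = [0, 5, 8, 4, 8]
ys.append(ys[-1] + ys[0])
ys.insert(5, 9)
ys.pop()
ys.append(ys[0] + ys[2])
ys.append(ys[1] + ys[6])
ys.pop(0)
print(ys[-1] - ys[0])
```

8

append ys[-1]+ys[0] = 8+0 = 8 → [0, 5, 8, 4, 8, 8]
insert 9 at 5 → [0, 5, 8, 4, 8, 9, 8]
pop() removes 8 → [0, 5, 8, 4, 8, 9]
append ys[0]+ys[2] = 0+8 = 8 → [0, 5, 8, 4, 8, 9, 8]
append ys[1]+ys[6] = 5+8 = 13 → [0, 5, 8, 4, 8, 9, 8, 13]
pop(0) removes 0 → [5, 8, 4, 8, 9, 8, 13]
ys[-1]-ys[0] = 13-5 = 8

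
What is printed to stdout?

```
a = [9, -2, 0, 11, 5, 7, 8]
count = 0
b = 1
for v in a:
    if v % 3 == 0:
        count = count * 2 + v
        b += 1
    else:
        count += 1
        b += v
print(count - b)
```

-8

v=9: %3==0, count = 0*2+9 = 9; b=2
v=-2: not %3==0, count = 9+1 = 10; b=0
v=0: %3==0, count = 10*2+0 = 20; b=1
v=11: not %3==0, count = 20+1 = 21; b=12
v=5: not %3==0, count = 21+1 = 22; b=17
v=7: not %3==0, count = 22+1 = 23; b=24
v=8: not %3==0, count = 23+1 = 24; b=32
count-b = 24-32 = -8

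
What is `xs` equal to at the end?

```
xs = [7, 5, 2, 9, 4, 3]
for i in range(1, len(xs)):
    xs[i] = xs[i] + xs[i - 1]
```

[7, 12, 14, 23, 27, 30]

i=1: xs[1] = 5+7 = 12 → [7, 12, 2, 9, 4, 3]
i=2: xs[2] = 2+12 = 14 → [7, 12, 14, 9, 4, 3]
i=3: xs[3] = 9+14 = 23 → [7, 12, 14, 23, 4, 3]
i=4: xs[4] = 4+23 = 27 → [7, 12, 14, 23, 27, 3]
i=5: xs[5] = 3+27 = 30 → [7, 12, 14, 23, 27, 30]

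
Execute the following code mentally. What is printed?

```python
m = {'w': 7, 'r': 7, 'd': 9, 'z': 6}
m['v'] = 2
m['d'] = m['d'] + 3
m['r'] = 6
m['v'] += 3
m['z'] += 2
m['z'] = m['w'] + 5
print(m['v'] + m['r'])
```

11

m['v'] = 2 → {'w': 7, 'r': 7, 'd': 9, 'z': 6, 'v': 2}
m['d'] = m['d']+3 = 12 → {'w': 7, 'r': 7, 'd': 12, 'z': 6, 'v': 2}
m['r'] = 6 → {'w': 7, 'r': 6, 'd': 12, 'z': 6, 'v': 2}
m['v'] = 2+3 = 5 → {'w': 7, 'r': 6, 'd': 12, 'z': 6, 'v': 5}
m['z'] = 6+2 = 8 → {'w': 7, 'r': 6, 'd': 12, 'z': 8, 'v': 5}
m['z'] = m['w']+5 = 12 → {'w': 7, 'r': 6, 'd': 12, 'z': 12, 'v': 5}
m['v']+m['r'] = 5+6 = 11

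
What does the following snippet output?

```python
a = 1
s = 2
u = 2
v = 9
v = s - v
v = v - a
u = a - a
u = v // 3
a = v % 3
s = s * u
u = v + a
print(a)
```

1

v = 2-9 = -7
v = (-7)-1 = -8
u = 1-1 = 0
u = (-8)//3 = -3
a = (-8)%3 = 1
s = 2*(-3) = -6
u = (-8)+1 = -7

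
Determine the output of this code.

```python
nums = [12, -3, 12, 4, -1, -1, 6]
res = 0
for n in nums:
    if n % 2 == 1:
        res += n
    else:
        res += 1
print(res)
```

n=12: not odd, res = 0+1 = 1
n=-3: odd, res = 1+(-3) = -2
n=12: not odd, res = (-2)+1 = -1
n=4: not odd, res = (-1)+1 = 0
n=-1: odd, res = 0+(-1) = -1
n=-1: odd, res = (-1)+(-1) = -2
n=6: not odd, res = (-2)+1 = -1

-1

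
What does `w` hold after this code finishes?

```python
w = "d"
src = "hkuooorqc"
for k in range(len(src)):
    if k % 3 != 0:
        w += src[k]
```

'dkuooqc'

k=0: skip
k=1: add 'k' → 'dk'
k=2: add 'u' → 'dku'
k=3: skip
k=4: add 'o' → 'dkuo'
k=5: add 'o' → 'dkuoo'
k=6: skip
k=7: add 'q' → 'dkuooq'
k=8: add 'c' → 'dkuooqc'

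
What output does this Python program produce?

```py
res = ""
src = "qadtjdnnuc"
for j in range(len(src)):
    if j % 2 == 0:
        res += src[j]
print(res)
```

j=0: add 'q' → 'q'
j=1: skip
j=2: add 'd' → 'qd'
j=3: skip
j=4: add 'j' → 'qdj'
j=5: skip
j=6: add 'n' → 'qdjn'
j=7: skip
j=8: add 'u' → 'qdjnu'
j=9: skip

qdjnu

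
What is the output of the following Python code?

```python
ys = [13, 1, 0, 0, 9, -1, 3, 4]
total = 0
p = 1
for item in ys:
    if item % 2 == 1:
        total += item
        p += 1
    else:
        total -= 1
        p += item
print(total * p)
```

item=13: odd, total = 0+13 = 13; p=2
item=1: odd, total = 13+1 = 14; p=3
item=0: not odd, total = 14-1 = 13; p=3
item=0: not odd, total = 13-1 = 12; p=3
item=9: odd, total = 12+9 = 21; p=4
item=-1: odd, total = 21+(-1) = 20; p=5
item=3: odd, total = 20+3 = 23; p=6
item=4: not odd, total = 23-1 = 22; p=10
total*p = 22*10 = 220

220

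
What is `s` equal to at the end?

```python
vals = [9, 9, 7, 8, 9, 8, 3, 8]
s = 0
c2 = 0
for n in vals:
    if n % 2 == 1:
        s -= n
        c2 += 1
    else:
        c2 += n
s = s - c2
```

-66

n=9: odd, s = 0-9 = -9; c2=1
n=9: odd, s = (-9)-9 = -18; c2=2
n=7: odd, s = (-18)-7 = -25; c2=3
n=8: not odd; c2=11
n=9: odd, s = (-25)-9 = -34; c2=12
n=8: not odd; c2=20
n=3: odd, s = (-34)-3 = -37; c2=21
n=8: not odd; c2=29
s-c2 = (-37)-29 = -66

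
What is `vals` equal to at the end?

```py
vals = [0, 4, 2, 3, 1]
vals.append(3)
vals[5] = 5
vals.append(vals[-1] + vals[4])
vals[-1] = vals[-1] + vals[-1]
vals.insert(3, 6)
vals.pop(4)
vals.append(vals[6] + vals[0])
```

append 3 → [0, 4, 2, 3, 1, 3]
vals[5] = 5 → [0, 4, 2, 3, 1, 5]
append vals[-1]+vals[4] = 5+1 = 6 → [0, 4, 2, 3, 1, 5, 6]
vals[-1] = vals[-1]+vals[-1] = 6+6 = 12 → [0, 4, 2, 3, 1, 5, 12]
insert 6 at 3 → [0, 4, 2, 6, 3, 1, 5, 12]
pop(4) removes 3 → [0, 4, 2, 6, 1, 5, 12]
append vals[6]+vals[0] = 12+0 = 12 → [0, 4, 2, 6, 1, 5, 12, 12]

[0, 4, 2, 6, 1, 5, 12, 12]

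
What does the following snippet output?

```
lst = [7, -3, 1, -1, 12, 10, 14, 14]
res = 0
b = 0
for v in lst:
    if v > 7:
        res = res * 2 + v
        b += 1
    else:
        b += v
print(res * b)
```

1424

v=7: not >7; b=7
v=-3: not >7; b=4
v=1: not >7; b=5
v=-1: not >7; b=4
v=12: >7, res = 0*2+12 = 12; b=5
v=10: >7, res = 12*2+10 = 34; b=6
v=14: >7, res = 34*2+14 = 82; b=7
v=14: >7, res = 82*2+14 = 178; b=8
res*b = 178*8 = 1424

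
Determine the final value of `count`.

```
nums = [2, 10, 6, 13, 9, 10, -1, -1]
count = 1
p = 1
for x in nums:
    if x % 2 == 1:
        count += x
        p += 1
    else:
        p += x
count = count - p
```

x=2: not odd; p=3
x=10: not odd; p=13
x=6: not odd; p=19
x=13: odd, count = 1+13 = 14; p=20
x=9: odd, count = 14+9 = 23; p=21
x=10: not odd; p=31
x=-1: odd, count = 23+(-1) = 22; p=32
x=-1: odd, count = 22+(-1) = 21; p=33
count-p = 21-33 = -12

-12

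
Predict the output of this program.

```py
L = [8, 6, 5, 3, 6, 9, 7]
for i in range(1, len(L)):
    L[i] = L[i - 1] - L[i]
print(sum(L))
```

i=1: L[1] = 8-6 = 2 → [8, 2, 5, 3, 6, 9, 7]
i=2: L[2] = 2-5 = -3 → [8, 2, -3, 3, 6, 9, 7]
i=3: L[3] = (-3)-3 = -6 → [8, 2, -3, -6, 6, 9, 7]
i=4: L[4] = (-6)-6 = -12 → [8, 2, -3, -6, -12, 9, 7]
i=5: L[5] = (-12)-9 = -21 → [8, 2, -3, -6, -12, -21, 7]
i=6: L[6] = (-21)-7 = -28 → [8, 2, -3, -6, -12, -21, -28]
sum = -60

-60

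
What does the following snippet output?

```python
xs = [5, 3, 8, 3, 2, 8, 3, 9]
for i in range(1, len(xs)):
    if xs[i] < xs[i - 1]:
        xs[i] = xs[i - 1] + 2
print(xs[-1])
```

18

i=1: 3<5, xs[1] = 5+2 = 7 → [5, 7, 8, 3, 2, 8, 3, 9]
i=2: 8>=7, unchanged → [5, 7, 8, 3, 2, 8, 3, 9]
i=3: 3<8, xs[3] = 8+2 = 10 → [5, 7, 8, 10, 2, 8, 3, 9]
i=4: 2<10, xs[4] = 10+2 = 12 → [5, 7, 8, 10, 12, 8, 3, 9]
i=5: 8<12, xs[5] = 12+2 = 14 → [5, 7, 8, 10, 12, 14, 3, 9]
i=6: 3<14, xs[6] = 14+2 = 16 → [5, 7, 8, 10, 12, 14, 16, 9]
i=7: 9<16, xs[7] = 16+2 = 18 → [5, 7, 8, 10, 12, 14, 16, 18]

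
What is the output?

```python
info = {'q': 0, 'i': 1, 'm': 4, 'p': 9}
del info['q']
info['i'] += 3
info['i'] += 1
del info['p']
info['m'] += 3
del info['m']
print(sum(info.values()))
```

del 'q' → {'i': 1, 'm': 4, 'p': 9}
info['i'] = 1+3 = 4 → {'i': 4, 'm': 4, 'p': 9}
info['i'] = 4+1 = 5 → {'i': 5, 'm': 4, 'p': 9}
del 'p' → {'i': 5, 'm': 4}
info['m'] = 4+3 = 7 → {'i': 5, 'm': 7}
del 'm' → {'i': 5}
sum of values = 5

5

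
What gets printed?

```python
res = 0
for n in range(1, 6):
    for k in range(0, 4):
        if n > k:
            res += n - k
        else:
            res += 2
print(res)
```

n=1,k=0: 1>0, res = 0+1 = 1
n=1,k=1: not 1>1, res = 1+2 = 3
n=1,k=2: not 1>2, res = 3+2 = 5
n=1,k=3: not 1>3, res = 5+2 = 7
n=2,k=0: 2>0, res = 7+2 = 9
n=2,k=1: 2>1, res = 9+1 = 10
n=2,k=2: not 2>2, res = 10+2 = 12
n=2,k=3: not 2>3, res = 12+2 = 14
n=3,k=0: 3>0, res = 14+3 = 17
n=3,k=1: 3>1, res = 17+2 = 19
n=3,k=2: 3>2, res = 19+1 = 20
n=3,k=3: not 3>3, res = 20+2 = 22
n=4,k=0: 4>0, res = 22+4 = 26
n=4,k=1: 4>1, res = 26+3 = 29
n=4,k=2: 4>2, res = 29+2 = 31
n=4,k=3: 4>3, res = 31+1 = 32
n=5,k=0: 5>0, res = 32+5 = 37
n=5,k=1: 5>1, res = 37+4 = 41
n=5,k=2: 5>2, res = 41+3 = 44
n=5,k=3: 5>3, res = 44+2 = 46

46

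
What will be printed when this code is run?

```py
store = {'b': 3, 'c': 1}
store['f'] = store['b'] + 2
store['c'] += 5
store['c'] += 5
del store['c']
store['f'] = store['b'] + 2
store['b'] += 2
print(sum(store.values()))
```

10

store['f'] = store['b']+2 = 5 → {'b': 3, 'c': 1, 'f': 5}
store['c'] = 1+5 = 6 → {'b': 3, 'c': 6, 'f': 5}
store['c'] = 6+5 = 11 → {'b': 3, 'c': 11, 'f': 5}
del 'c' → {'b': 3, 'f': 5}
store['f'] = store['b']+2 = 5 → {'b': 3, 'f': 5}
store['b'] = 3+2 = 5 → {'b': 5, 'f': 5}
sum of values = 10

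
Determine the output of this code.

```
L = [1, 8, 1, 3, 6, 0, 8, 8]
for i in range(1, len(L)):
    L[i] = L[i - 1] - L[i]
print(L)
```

i=1: L[1] = 1-8 = -7 → [1, -7, 1, 3, 6, 0, 8, 8]
i=2: L[2] = (-7)-1 = -8 → [1, -7, -8, 3, 6, 0, 8, 8]
i=3: L[3] = (-8)-3 = -11 → [1, -7, -8, -11, 6, 0, 8, 8]
i=4: L[4] = (-11)-6 = -17 → [1, -7, -8, -11, -17, 0, 8, 8]
i=5: L[5] = (-17)-0 = -17 → [1, -7, -8, -11, -17, -17, 8, 8]
i=6: L[6] = (-17)-8 = -25 → [1, -7, -8, -11, -17, -17, -25, 8]
i=7: L[7] = (-25)-8 = -33 → [1, -7, -8, -11, -17, -17, -25, -33]

[1, -7, -8, -11, -17, -17, -25, -33]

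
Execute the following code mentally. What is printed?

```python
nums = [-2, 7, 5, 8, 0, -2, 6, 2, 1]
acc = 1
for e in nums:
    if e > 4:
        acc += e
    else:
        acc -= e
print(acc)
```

e=-2: not >4, acc = 1-(-2) = 3
e=7: >4, acc = 3+7 = 10
e=5: >4, acc = 10+5 = 15
e=8: >4, acc = 15+8 = 23
e=0: not >4, acc = 23-0 = 23
e=-2: not >4, acc = 23-(-2) = 25
e=6: >4, acc = 25+6 = 31
e=2: not >4, acc = 31-2 = 29
e=1: not >4, acc = 29-1 = 28

28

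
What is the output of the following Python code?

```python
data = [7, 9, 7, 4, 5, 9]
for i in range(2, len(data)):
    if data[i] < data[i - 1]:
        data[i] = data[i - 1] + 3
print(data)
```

[7, 9, 12, 15, 18, 21]

i=2: 7<9, data[2] = 9+3 = 12 → [7, 9, 12, 4, 5, 9]
i=3: 4<12, data[3] = 12+3 = 15 → [7, 9, 12, 15, 5, 9]
i=4: 5<15, data[4] = 15+3 = 18 → [7, 9, 12, 15, 18, 9]
i=5: 9<18, data[5] = 18+3 = 21 → [7, 9, 12, 15, 18, 21]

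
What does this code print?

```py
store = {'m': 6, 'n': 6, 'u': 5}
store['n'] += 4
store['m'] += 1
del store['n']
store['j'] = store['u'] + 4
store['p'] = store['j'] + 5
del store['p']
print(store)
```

store['n'] = 6+4 = 10 → {'m': 6, 'n': 10, 'u': 5}
store['m'] = 6+1 = 7 → {'m': 7, 'n': 10, 'u': 5}
del 'n' → {'m': 7, 'u': 5}
store['j'] = store['u']+4 = 9 → {'m': 7, 'u': 5, 'j': 9}
store['p'] = store['j']+5 = 14 → {'m': 7, 'u': 5, 'j': 9, 'p': 14}
del 'p' → {'m': 7, 'u': 5, 'j': 9}

{'m': 7, 'u': 5, 'j': 9}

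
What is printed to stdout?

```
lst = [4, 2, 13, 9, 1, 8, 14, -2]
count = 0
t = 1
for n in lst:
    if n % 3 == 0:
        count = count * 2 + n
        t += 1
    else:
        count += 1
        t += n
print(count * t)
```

798

n=4: not %3==0, count = 0+1 = 1; t=5
n=2: not %3==0, count = 1+1 = 2; t=7
n=13: not %3==0, count = 2+1 = 3; t=20
n=9: %3==0, count = 3*2+9 = 15; t=21
n=1: not %3==0, count = 15+1 = 16; t=22
n=8: not %3==0, count = 16+1 = 17; t=30
n=14: not %3==0, count = 17+1 = 18; t=44
n=-2: not %3==0, count = 18+1 = 19; t=42
count*t = 19*42 = 798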